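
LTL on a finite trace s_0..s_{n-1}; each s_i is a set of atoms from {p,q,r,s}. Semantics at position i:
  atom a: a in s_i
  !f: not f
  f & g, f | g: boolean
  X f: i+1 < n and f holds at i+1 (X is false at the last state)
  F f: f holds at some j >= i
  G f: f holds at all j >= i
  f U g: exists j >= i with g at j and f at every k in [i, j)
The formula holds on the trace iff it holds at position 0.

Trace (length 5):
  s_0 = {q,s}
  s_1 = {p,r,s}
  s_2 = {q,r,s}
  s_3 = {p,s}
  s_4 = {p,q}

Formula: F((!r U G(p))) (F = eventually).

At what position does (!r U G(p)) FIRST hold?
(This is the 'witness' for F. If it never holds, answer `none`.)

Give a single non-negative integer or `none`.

s_0={q,s}: (!r U G(p))=False !r=True r=False G(p)=False p=False
s_1={p,r,s}: (!r U G(p))=False !r=False r=True G(p)=False p=True
s_2={q,r,s}: (!r U G(p))=False !r=False r=True G(p)=False p=False
s_3={p,s}: (!r U G(p))=True !r=True r=False G(p)=True p=True
s_4={p,q}: (!r U G(p))=True !r=True r=False G(p)=True p=True
F((!r U G(p))) holds; first witness at position 3.

Answer: 3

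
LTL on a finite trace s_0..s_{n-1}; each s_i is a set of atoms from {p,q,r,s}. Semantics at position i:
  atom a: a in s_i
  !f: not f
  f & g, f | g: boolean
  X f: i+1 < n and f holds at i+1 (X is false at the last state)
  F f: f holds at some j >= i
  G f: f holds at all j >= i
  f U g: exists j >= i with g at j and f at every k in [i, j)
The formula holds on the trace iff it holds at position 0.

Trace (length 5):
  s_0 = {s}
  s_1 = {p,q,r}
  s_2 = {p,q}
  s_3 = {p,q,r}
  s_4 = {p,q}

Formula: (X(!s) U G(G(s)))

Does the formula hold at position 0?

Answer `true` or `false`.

s_0={s}: (X(!s) U G(G(s)))=False X(!s)=True !s=False s=True G(G(s))=False G(s)=False
s_1={p,q,r}: (X(!s) U G(G(s)))=False X(!s)=True !s=True s=False G(G(s))=False G(s)=False
s_2={p,q}: (X(!s) U G(G(s)))=False X(!s)=True !s=True s=False G(G(s))=False G(s)=False
s_3={p,q,r}: (X(!s) U G(G(s)))=False X(!s)=True !s=True s=False G(G(s))=False G(s)=False
s_4={p,q}: (X(!s) U G(G(s)))=False X(!s)=False !s=True s=False G(G(s))=False G(s)=False

Answer: false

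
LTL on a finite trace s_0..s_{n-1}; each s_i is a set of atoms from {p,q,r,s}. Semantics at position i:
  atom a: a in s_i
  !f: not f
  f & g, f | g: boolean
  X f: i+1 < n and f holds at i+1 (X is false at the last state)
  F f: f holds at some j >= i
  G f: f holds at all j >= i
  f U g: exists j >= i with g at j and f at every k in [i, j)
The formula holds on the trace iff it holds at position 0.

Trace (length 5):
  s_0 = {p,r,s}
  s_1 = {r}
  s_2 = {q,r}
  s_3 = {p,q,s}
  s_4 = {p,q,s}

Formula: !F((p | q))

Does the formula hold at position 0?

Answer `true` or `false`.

s_0={p,r,s}: !F((p | q))=False F((p | q))=True (p | q)=True p=True q=False
s_1={r}: !F((p | q))=False F((p | q))=True (p | q)=False p=False q=False
s_2={q,r}: !F((p | q))=False F((p | q))=True (p | q)=True p=False q=True
s_3={p,q,s}: !F((p | q))=False F((p | q))=True (p | q)=True p=True q=True
s_4={p,q,s}: !F((p | q))=False F((p | q))=True (p | q)=True p=True q=True

Answer: false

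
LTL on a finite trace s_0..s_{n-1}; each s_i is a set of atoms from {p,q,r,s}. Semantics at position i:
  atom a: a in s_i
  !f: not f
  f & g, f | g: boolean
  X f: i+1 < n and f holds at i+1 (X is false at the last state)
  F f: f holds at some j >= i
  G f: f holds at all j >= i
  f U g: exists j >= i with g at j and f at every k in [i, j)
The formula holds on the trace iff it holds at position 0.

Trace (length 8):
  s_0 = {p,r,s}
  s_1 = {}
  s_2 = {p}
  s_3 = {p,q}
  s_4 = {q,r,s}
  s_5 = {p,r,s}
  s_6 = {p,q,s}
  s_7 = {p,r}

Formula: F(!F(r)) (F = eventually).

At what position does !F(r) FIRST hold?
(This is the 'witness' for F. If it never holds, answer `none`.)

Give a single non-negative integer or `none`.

Answer: none

Derivation:
s_0={p,r,s}: !F(r)=False F(r)=True r=True
s_1={}: !F(r)=False F(r)=True r=False
s_2={p}: !F(r)=False F(r)=True r=False
s_3={p,q}: !F(r)=False F(r)=True r=False
s_4={q,r,s}: !F(r)=False F(r)=True r=True
s_5={p,r,s}: !F(r)=False F(r)=True r=True
s_6={p,q,s}: !F(r)=False F(r)=True r=False
s_7={p,r}: !F(r)=False F(r)=True r=True
F(!F(r)) does not hold (no witness exists).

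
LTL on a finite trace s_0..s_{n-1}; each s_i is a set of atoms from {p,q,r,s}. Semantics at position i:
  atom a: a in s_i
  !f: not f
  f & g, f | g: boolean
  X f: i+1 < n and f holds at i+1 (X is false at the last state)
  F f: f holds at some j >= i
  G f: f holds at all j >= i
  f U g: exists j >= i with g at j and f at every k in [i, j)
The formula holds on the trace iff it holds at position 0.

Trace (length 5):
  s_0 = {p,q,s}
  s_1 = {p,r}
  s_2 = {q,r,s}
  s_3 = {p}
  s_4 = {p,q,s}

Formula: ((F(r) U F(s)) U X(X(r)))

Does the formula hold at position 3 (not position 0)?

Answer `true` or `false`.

Answer: false

Derivation:
s_0={p,q,s}: ((F(r) U F(s)) U X(X(r)))=True (F(r) U F(s))=True F(r)=True r=False F(s)=True s=True X(X(r))=True X(r)=True
s_1={p,r}: ((F(r) U F(s)) U X(X(r)))=False (F(r) U F(s))=True F(r)=True r=True F(s)=True s=False X(X(r))=False X(r)=True
s_2={q,r,s}: ((F(r) U F(s)) U X(X(r)))=False (F(r) U F(s))=True F(r)=True r=True F(s)=True s=True X(X(r))=False X(r)=False
s_3={p}: ((F(r) U F(s)) U X(X(r)))=False (F(r) U F(s))=True F(r)=False r=False F(s)=True s=False X(X(r))=False X(r)=False
s_4={p,q,s}: ((F(r) U F(s)) U X(X(r)))=False (F(r) U F(s))=True F(r)=False r=False F(s)=True s=True X(X(r))=False X(r)=False
Evaluating at position 3: result = False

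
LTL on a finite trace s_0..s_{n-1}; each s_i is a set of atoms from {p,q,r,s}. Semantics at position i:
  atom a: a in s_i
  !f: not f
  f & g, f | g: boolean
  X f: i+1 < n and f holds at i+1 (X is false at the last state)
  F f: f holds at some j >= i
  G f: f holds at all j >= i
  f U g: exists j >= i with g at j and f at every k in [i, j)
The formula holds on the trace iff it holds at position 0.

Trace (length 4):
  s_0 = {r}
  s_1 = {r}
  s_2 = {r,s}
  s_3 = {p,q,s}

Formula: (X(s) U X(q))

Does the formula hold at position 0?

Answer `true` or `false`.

Answer: false

Derivation:
s_0={r}: (X(s) U X(q))=False X(s)=False s=False X(q)=False q=False
s_1={r}: (X(s) U X(q))=True X(s)=True s=False X(q)=False q=False
s_2={r,s}: (X(s) U X(q))=True X(s)=True s=True X(q)=True q=False
s_3={p,q,s}: (X(s) U X(q))=False X(s)=False s=True X(q)=False q=True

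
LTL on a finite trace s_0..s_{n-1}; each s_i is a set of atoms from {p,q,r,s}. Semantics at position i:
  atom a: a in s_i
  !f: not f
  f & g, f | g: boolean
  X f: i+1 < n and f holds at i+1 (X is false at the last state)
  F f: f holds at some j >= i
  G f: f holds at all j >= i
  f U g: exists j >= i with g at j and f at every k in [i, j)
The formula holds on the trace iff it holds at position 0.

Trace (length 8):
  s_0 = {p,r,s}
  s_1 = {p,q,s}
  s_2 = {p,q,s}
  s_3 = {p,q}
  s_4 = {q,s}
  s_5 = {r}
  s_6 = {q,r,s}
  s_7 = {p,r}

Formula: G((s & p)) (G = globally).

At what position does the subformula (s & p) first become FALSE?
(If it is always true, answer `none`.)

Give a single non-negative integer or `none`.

Answer: 3

Derivation:
s_0={p,r,s}: (s & p)=True s=True p=True
s_1={p,q,s}: (s & p)=True s=True p=True
s_2={p,q,s}: (s & p)=True s=True p=True
s_3={p,q}: (s & p)=False s=False p=True
s_4={q,s}: (s & p)=False s=True p=False
s_5={r}: (s & p)=False s=False p=False
s_6={q,r,s}: (s & p)=False s=True p=False
s_7={p,r}: (s & p)=False s=False p=True
G((s & p)) holds globally = False
First violation at position 3.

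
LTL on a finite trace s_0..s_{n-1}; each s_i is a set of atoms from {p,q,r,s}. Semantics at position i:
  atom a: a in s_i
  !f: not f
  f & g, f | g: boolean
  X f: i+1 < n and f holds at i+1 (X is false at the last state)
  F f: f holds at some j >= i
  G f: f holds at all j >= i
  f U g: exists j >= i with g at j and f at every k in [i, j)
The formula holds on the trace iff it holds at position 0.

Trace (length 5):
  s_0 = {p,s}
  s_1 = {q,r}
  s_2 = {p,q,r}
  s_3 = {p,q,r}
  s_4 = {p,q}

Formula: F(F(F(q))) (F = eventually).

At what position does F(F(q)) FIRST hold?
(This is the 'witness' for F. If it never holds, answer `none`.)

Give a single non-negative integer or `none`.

Answer: 0

Derivation:
s_0={p,s}: F(F(q))=True F(q)=True q=False
s_1={q,r}: F(F(q))=True F(q)=True q=True
s_2={p,q,r}: F(F(q))=True F(q)=True q=True
s_3={p,q,r}: F(F(q))=True F(q)=True q=True
s_4={p,q}: F(F(q))=True F(q)=True q=True
F(F(F(q))) holds; first witness at position 0.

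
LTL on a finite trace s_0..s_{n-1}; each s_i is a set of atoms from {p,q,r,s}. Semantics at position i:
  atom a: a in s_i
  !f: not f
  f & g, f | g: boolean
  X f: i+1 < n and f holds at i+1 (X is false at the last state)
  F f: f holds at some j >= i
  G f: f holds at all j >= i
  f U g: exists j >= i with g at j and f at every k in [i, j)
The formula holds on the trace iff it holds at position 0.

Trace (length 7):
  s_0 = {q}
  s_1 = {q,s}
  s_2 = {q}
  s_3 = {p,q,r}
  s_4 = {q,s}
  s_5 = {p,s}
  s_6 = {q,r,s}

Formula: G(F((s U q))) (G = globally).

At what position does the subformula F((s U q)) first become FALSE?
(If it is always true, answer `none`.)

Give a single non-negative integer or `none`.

Answer: none

Derivation:
s_0={q}: F((s U q))=True (s U q)=True s=False q=True
s_1={q,s}: F((s U q))=True (s U q)=True s=True q=True
s_2={q}: F((s U q))=True (s U q)=True s=False q=True
s_3={p,q,r}: F((s U q))=True (s U q)=True s=False q=True
s_4={q,s}: F((s U q))=True (s U q)=True s=True q=True
s_5={p,s}: F((s U q))=True (s U q)=True s=True q=False
s_6={q,r,s}: F((s U q))=True (s U q)=True s=True q=True
G(F((s U q))) holds globally = True
No violation — formula holds at every position.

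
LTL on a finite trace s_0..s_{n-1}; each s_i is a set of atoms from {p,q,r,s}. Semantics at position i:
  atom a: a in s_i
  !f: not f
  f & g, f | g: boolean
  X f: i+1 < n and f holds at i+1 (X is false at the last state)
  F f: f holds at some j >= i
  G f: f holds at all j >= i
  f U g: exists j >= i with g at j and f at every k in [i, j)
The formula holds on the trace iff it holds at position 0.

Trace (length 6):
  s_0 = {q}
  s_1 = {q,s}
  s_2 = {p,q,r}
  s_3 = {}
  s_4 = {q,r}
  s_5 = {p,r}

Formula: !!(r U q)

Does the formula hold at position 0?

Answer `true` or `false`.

Answer: true

Derivation:
s_0={q}: !!(r U q)=True !(r U q)=False (r U q)=True r=False q=True
s_1={q,s}: !!(r U q)=True !(r U q)=False (r U q)=True r=False q=True
s_2={p,q,r}: !!(r U q)=True !(r U q)=False (r U q)=True r=True q=True
s_3={}: !!(r U q)=False !(r U q)=True (r U q)=False r=False q=False
s_4={q,r}: !!(r U q)=True !(r U q)=False (r U q)=True r=True q=True
s_5={p,r}: !!(r U q)=False !(r U q)=True (r U q)=False r=True q=False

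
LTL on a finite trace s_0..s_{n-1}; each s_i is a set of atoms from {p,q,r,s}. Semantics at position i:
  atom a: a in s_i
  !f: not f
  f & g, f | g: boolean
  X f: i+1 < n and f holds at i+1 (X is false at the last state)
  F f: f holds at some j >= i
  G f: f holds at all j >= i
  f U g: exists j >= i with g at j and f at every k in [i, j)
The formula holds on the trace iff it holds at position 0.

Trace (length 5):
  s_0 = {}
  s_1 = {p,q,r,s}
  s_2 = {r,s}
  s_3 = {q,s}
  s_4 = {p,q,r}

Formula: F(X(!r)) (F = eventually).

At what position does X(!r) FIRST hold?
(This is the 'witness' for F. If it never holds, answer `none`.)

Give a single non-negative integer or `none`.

Answer: 2

Derivation:
s_0={}: X(!r)=False !r=True r=False
s_1={p,q,r,s}: X(!r)=False !r=False r=True
s_2={r,s}: X(!r)=True !r=False r=True
s_3={q,s}: X(!r)=False !r=True r=False
s_4={p,q,r}: X(!r)=False !r=False r=True
F(X(!r)) holds; first witness at position 2.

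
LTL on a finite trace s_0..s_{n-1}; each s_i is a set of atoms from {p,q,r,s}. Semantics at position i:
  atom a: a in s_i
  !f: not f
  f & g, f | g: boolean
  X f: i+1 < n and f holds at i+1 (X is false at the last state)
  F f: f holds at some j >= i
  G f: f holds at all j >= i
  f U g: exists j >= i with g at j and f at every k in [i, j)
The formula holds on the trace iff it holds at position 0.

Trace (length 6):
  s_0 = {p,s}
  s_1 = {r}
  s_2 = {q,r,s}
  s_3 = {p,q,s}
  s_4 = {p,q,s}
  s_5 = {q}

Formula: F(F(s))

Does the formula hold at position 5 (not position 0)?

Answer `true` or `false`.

s_0={p,s}: F(F(s))=True F(s)=True s=True
s_1={r}: F(F(s))=True F(s)=True s=False
s_2={q,r,s}: F(F(s))=True F(s)=True s=True
s_3={p,q,s}: F(F(s))=True F(s)=True s=True
s_4={p,q,s}: F(F(s))=True F(s)=True s=True
s_5={q}: F(F(s))=False F(s)=False s=False
Evaluating at position 5: result = False

Answer: false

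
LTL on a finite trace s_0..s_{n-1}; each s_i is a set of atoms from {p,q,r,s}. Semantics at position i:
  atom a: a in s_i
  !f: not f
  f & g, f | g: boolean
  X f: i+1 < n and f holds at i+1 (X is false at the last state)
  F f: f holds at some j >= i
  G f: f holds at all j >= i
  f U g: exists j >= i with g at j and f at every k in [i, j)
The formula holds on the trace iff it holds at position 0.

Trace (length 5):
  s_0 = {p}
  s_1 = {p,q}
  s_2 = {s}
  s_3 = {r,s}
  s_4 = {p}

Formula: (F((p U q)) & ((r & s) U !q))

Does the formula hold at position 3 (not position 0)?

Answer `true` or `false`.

Answer: false

Derivation:
s_0={p}: (F((p U q)) & ((r & s) U !q))=True F((p U q))=True (p U q)=True p=True q=False ((r & s) U !q)=True (r & s)=False r=False s=False !q=True
s_1={p,q}: (F((p U q)) & ((r & s) U !q))=False F((p U q))=True (p U q)=True p=True q=True ((r & s) U !q)=False (r & s)=False r=False s=False !q=False
s_2={s}: (F((p U q)) & ((r & s) U !q))=False F((p U q))=False (p U q)=False p=False q=False ((r & s) U !q)=True (r & s)=False r=False s=True !q=True
s_3={r,s}: (F((p U q)) & ((r & s) U !q))=False F((p U q))=False (p U q)=False p=False q=False ((r & s) U !q)=True (r & s)=True r=True s=True !q=True
s_4={p}: (F((p U q)) & ((r & s) U !q))=False F((p U q))=False (p U q)=False p=True q=False ((r & s) U !q)=True (r & s)=False r=False s=False !q=True
Evaluating at position 3: result = False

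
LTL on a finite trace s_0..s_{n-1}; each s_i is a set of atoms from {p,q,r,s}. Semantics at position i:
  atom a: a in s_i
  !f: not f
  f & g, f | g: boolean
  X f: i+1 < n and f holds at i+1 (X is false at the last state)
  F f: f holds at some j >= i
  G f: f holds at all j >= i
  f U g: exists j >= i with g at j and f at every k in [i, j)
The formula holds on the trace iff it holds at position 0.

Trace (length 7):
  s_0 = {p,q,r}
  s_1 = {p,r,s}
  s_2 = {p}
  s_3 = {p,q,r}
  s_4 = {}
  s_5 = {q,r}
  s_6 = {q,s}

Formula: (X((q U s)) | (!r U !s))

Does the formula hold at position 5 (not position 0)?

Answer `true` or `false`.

s_0={p,q,r}: (X((q U s)) | (!r U !s))=True X((q U s))=True (q U s)=True q=True s=False (!r U !s)=True !r=False r=True !s=True
s_1={p,r,s}: (X((q U s)) | (!r U !s))=False X((q U s))=False (q U s)=True q=False s=True (!r U !s)=False !r=False r=True !s=False
s_2={p}: (X((q U s)) | (!r U !s))=True X((q U s))=False (q U s)=False q=False s=False (!r U !s)=True !r=True r=False !s=True
s_3={p,q,r}: (X((q U s)) | (!r U !s))=True X((q U s))=False (q U s)=False q=True s=False (!r U !s)=True !r=False r=True !s=True
s_4={}: (X((q U s)) | (!r U !s))=True X((q U s))=True (q U s)=False q=False s=False (!r U !s)=True !r=True r=False !s=True
s_5={q,r}: (X((q U s)) | (!r U !s))=True X((q U s))=True (q U s)=True q=True s=False (!r U !s)=True !r=False r=True !s=True
s_6={q,s}: (X((q U s)) | (!r U !s))=False X((q U s))=False (q U s)=True q=True s=True (!r U !s)=False !r=True r=False !s=False
Evaluating at position 5: result = True

Answer: true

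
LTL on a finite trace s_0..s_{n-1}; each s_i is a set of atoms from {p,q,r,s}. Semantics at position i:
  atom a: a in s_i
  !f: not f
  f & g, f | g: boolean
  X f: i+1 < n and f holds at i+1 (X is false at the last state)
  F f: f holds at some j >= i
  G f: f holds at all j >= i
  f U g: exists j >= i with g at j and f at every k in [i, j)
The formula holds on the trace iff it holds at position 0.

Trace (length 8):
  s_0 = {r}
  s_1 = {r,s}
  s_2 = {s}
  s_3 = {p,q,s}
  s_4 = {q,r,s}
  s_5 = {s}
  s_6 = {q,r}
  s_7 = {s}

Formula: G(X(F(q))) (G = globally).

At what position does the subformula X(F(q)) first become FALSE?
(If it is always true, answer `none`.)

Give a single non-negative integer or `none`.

Answer: 6

Derivation:
s_0={r}: X(F(q))=True F(q)=True q=False
s_1={r,s}: X(F(q))=True F(q)=True q=False
s_2={s}: X(F(q))=True F(q)=True q=False
s_3={p,q,s}: X(F(q))=True F(q)=True q=True
s_4={q,r,s}: X(F(q))=True F(q)=True q=True
s_5={s}: X(F(q))=True F(q)=True q=False
s_6={q,r}: X(F(q))=False F(q)=True q=True
s_7={s}: X(F(q))=False F(q)=False q=False
G(X(F(q))) holds globally = False
First violation at position 6.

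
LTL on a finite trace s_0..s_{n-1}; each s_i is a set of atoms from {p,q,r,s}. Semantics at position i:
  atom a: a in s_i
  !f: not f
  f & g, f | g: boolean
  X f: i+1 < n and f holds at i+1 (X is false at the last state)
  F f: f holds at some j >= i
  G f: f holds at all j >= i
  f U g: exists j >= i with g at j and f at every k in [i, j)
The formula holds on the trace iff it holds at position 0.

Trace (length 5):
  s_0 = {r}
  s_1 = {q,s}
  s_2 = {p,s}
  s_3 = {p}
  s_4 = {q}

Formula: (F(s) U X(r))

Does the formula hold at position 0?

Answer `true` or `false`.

s_0={r}: (F(s) U X(r))=False F(s)=True s=False X(r)=False r=True
s_1={q,s}: (F(s) U X(r))=False F(s)=True s=True X(r)=False r=False
s_2={p,s}: (F(s) U X(r))=False F(s)=True s=True X(r)=False r=False
s_3={p}: (F(s) U X(r))=False F(s)=False s=False X(r)=False r=False
s_4={q}: (F(s) U X(r))=False F(s)=False s=False X(r)=False r=False

Answer: false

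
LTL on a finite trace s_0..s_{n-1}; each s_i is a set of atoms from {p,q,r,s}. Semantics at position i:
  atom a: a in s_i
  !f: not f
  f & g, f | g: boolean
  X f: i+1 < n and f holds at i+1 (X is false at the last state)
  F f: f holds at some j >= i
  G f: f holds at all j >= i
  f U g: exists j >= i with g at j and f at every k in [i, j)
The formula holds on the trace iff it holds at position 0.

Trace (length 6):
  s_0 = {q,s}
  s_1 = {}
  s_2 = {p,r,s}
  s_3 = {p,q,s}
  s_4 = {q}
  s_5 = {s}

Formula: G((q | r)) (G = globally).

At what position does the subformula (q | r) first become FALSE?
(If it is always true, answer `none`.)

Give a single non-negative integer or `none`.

Answer: 1

Derivation:
s_0={q,s}: (q | r)=True q=True r=False
s_1={}: (q | r)=False q=False r=False
s_2={p,r,s}: (q | r)=True q=False r=True
s_3={p,q,s}: (q | r)=True q=True r=False
s_4={q}: (q | r)=True q=True r=False
s_5={s}: (q | r)=False q=False r=False
G((q | r)) holds globally = False
First violation at position 1.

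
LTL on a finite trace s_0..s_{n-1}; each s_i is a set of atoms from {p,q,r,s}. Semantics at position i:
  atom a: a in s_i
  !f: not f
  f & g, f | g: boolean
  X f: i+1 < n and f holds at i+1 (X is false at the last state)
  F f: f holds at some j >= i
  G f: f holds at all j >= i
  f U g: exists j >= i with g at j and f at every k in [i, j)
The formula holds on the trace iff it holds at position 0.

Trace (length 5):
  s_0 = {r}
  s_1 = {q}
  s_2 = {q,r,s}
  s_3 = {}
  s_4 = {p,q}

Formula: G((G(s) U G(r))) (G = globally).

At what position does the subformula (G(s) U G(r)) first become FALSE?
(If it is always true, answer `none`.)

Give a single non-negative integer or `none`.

Answer: 0

Derivation:
s_0={r}: (G(s) U G(r))=False G(s)=False s=False G(r)=False r=True
s_1={q}: (G(s) U G(r))=False G(s)=False s=False G(r)=False r=False
s_2={q,r,s}: (G(s) U G(r))=False G(s)=False s=True G(r)=False r=True
s_3={}: (G(s) U G(r))=False G(s)=False s=False G(r)=False r=False
s_4={p,q}: (G(s) U G(r))=False G(s)=False s=False G(r)=False r=False
G((G(s) U G(r))) holds globally = False
First violation at position 0.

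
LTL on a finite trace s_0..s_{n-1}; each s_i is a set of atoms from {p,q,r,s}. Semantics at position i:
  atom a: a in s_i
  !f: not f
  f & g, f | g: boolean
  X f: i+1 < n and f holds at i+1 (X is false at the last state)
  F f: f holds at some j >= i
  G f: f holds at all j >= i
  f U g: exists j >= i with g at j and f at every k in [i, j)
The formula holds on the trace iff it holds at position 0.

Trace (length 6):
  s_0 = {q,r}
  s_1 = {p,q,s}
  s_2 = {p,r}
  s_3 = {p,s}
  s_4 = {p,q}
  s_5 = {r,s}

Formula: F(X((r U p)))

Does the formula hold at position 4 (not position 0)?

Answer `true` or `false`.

s_0={q,r}: F(X((r U p)))=True X((r U p))=True (r U p)=True r=True p=False
s_1={p,q,s}: F(X((r U p)))=True X((r U p))=True (r U p)=True r=False p=True
s_2={p,r}: F(X((r U p)))=True X((r U p))=True (r U p)=True r=True p=True
s_3={p,s}: F(X((r U p)))=True X((r U p))=True (r U p)=True r=False p=True
s_4={p,q}: F(X((r U p)))=False X((r U p))=False (r U p)=True r=False p=True
s_5={r,s}: F(X((r U p)))=False X((r U p))=False (r U p)=False r=True p=False
Evaluating at position 4: result = False

Answer: false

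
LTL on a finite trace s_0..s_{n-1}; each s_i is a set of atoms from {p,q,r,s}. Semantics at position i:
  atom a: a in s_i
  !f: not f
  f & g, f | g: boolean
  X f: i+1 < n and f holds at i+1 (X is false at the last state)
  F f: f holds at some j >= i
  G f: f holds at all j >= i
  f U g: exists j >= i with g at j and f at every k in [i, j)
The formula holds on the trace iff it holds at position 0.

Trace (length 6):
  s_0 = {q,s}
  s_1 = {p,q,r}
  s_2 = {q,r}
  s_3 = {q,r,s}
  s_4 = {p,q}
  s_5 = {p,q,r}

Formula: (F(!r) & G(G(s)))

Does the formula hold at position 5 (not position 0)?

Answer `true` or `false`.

Answer: false

Derivation:
s_0={q,s}: (F(!r) & G(G(s)))=False F(!r)=True !r=True r=False G(G(s))=False G(s)=False s=True
s_1={p,q,r}: (F(!r) & G(G(s)))=False F(!r)=True !r=False r=True G(G(s))=False G(s)=False s=False
s_2={q,r}: (F(!r) & G(G(s)))=False F(!r)=True !r=False r=True G(G(s))=False G(s)=False s=False
s_3={q,r,s}: (F(!r) & G(G(s)))=False F(!r)=True !r=False r=True G(G(s))=False G(s)=False s=True
s_4={p,q}: (F(!r) & G(G(s)))=False F(!r)=True !r=True r=False G(G(s))=False G(s)=False s=False
s_5={p,q,r}: (F(!r) & G(G(s)))=False F(!r)=False !r=False r=True G(G(s))=False G(s)=False s=False
Evaluating at position 5: result = False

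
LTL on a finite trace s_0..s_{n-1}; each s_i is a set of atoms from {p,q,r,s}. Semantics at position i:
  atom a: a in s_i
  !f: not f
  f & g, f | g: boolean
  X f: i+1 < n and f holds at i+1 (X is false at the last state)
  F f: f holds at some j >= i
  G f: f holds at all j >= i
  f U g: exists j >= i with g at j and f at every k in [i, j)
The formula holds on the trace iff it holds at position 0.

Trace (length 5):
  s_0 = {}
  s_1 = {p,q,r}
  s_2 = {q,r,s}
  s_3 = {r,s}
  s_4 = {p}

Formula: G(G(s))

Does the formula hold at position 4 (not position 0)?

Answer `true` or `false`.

s_0={}: G(G(s))=False G(s)=False s=False
s_1={p,q,r}: G(G(s))=False G(s)=False s=False
s_2={q,r,s}: G(G(s))=False G(s)=False s=True
s_3={r,s}: G(G(s))=False G(s)=False s=True
s_4={p}: G(G(s))=False G(s)=False s=False
Evaluating at position 4: result = False

Answer: false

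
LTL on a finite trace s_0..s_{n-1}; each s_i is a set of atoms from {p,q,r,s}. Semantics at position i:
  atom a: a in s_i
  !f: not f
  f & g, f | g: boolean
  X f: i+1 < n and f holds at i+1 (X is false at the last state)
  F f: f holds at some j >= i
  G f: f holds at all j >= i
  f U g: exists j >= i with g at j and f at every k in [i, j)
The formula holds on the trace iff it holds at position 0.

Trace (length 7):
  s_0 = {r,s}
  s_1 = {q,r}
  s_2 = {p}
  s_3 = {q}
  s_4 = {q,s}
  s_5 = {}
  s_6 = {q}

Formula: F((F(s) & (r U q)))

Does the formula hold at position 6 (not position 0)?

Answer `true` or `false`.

s_0={r,s}: F((F(s) & (r U q)))=True (F(s) & (r U q))=True F(s)=True s=True (r U q)=True r=True q=False
s_1={q,r}: F((F(s) & (r U q)))=True (F(s) & (r U q))=True F(s)=True s=False (r U q)=True r=True q=True
s_2={p}: F((F(s) & (r U q)))=True (F(s) & (r U q))=False F(s)=True s=False (r U q)=False r=False q=False
s_3={q}: F((F(s) & (r U q)))=True (F(s) & (r U q))=True F(s)=True s=False (r U q)=True r=False q=True
s_4={q,s}: F((F(s) & (r U q)))=True (F(s) & (r U q))=True F(s)=True s=True (r U q)=True r=False q=True
s_5={}: F((F(s) & (r U q)))=False (F(s) & (r U q))=False F(s)=False s=False (r U q)=False r=False q=False
s_6={q}: F((F(s) & (r U q)))=False (F(s) & (r U q))=False F(s)=False s=False (r U q)=True r=False q=True
Evaluating at position 6: result = False

Answer: false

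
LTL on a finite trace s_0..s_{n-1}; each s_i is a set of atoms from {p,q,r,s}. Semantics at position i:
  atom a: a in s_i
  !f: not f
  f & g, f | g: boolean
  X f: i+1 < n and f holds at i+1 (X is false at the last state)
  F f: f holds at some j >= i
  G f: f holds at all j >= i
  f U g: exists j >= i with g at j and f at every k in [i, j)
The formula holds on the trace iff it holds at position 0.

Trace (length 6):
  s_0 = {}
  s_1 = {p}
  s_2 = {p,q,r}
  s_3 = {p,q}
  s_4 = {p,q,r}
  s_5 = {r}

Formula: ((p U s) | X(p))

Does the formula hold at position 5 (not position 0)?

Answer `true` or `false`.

s_0={}: ((p U s) | X(p))=True (p U s)=False p=False s=False X(p)=True
s_1={p}: ((p U s) | X(p))=True (p U s)=False p=True s=False X(p)=True
s_2={p,q,r}: ((p U s) | X(p))=True (p U s)=False p=True s=False X(p)=True
s_3={p,q}: ((p U s) | X(p))=True (p U s)=False p=True s=False X(p)=True
s_4={p,q,r}: ((p U s) | X(p))=False (p U s)=False p=True s=False X(p)=False
s_5={r}: ((p U s) | X(p))=False (p U s)=False p=False s=False X(p)=False
Evaluating at position 5: result = False

Answer: false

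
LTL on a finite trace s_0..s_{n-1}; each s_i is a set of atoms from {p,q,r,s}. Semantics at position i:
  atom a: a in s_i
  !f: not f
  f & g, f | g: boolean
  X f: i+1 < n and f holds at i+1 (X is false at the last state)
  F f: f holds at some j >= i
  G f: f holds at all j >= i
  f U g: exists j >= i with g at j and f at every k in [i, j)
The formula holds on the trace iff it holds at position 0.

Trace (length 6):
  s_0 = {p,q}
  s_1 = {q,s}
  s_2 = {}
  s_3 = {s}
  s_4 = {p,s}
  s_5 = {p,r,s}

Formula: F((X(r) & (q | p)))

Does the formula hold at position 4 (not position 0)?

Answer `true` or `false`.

Answer: true

Derivation:
s_0={p,q}: F((X(r) & (q | p)))=True (X(r) & (q | p))=False X(r)=False r=False (q | p)=True q=True p=True
s_1={q,s}: F((X(r) & (q | p)))=True (X(r) & (q | p))=False X(r)=False r=False (q | p)=True q=True p=False
s_2={}: F((X(r) & (q | p)))=True (X(r) & (q | p))=False X(r)=False r=False (q | p)=False q=False p=False
s_3={s}: F((X(r) & (q | p)))=True (X(r) & (q | p))=False X(r)=False r=False (q | p)=False q=False p=False
s_4={p,s}: F((X(r) & (q | p)))=True (X(r) & (q | p))=True X(r)=True r=False (q | p)=True q=False p=True
s_5={p,r,s}: F((X(r) & (q | p)))=False (X(r) & (q | p))=False X(r)=False r=True (q | p)=True q=False p=True
Evaluating at position 4: result = True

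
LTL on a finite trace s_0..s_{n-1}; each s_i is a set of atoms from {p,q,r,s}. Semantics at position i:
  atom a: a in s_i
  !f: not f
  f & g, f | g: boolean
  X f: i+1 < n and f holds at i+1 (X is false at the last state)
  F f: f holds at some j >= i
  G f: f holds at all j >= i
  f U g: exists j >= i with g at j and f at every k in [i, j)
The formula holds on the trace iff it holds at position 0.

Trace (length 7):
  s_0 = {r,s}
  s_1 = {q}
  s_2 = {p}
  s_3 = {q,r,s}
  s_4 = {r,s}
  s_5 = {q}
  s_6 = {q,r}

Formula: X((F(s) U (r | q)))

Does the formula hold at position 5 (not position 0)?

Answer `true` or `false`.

Answer: true

Derivation:
s_0={r,s}: X((F(s) U (r | q)))=True (F(s) U (r | q))=True F(s)=True s=True (r | q)=True r=True q=False
s_1={q}: X((F(s) U (r | q)))=True (F(s) U (r | q))=True F(s)=True s=False (r | q)=True r=False q=True
s_2={p}: X((F(s) U (r | q)))=True (F(s) U (r | q))=True F(s)=True s=False (r | q)=False r=False q=False
s_3={q,r,s}: X((F(s) U (r | q)))=True (F(s) U (r | q))=True F(s)=True s=True (r | q)=True r=True q=True
s_4={r,s}: X((F(s) U (r | q)))=True (F(s) U (r | q))=True F(s)=True s=True (r | q)=True r=True q=False
s_5={q}: X((F(s) U (r | q)))=True (F(s) U (r | q))=True F(s)=False s=False (r | q)=True r=False q=True
s_6={q,r}: X((F(s) U (r | q)))=False (F(s) U (r | q))=True F(s)=False s=False (r | q)=True r=True q=True
Evaluating at position 5: result = True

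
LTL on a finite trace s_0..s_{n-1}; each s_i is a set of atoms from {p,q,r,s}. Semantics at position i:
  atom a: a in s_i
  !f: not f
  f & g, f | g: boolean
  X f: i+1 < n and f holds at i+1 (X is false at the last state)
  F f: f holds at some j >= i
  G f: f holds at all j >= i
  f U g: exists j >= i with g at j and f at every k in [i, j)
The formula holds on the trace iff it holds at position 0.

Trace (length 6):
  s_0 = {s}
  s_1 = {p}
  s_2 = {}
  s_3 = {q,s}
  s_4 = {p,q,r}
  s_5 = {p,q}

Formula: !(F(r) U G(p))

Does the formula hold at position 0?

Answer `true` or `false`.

Answer: false

Derivation:
s_0={s}: !(F(r) U G(p))=False (F(r) U G(p))=True F(r)=True r=False G(p)=False p=False
s_1={p}: !(F(r) U G(p))=False (F(r) U G(p))=True F(r)=True r=False G(p)=False p=True
s_2={}: !(F(r) U G(p))=False (F(r) U G(p))=True F(r)=True r=False G(p)=False p=False
s_3={q,s}: !(F(r) U G(p))=False (F(r) U G(p))=True F(r)=True r=False G(p)=False p=False
s_4={p,q,r}: !(F(r) U G(p))=False (F(r) U G(p))=True F(r)=True r=True G(p)=True p=True
s_5={p,q}: !(F(r) U G(p))=False (F(r) U G(p))=True F(r)=False r=False G(p)=True p=True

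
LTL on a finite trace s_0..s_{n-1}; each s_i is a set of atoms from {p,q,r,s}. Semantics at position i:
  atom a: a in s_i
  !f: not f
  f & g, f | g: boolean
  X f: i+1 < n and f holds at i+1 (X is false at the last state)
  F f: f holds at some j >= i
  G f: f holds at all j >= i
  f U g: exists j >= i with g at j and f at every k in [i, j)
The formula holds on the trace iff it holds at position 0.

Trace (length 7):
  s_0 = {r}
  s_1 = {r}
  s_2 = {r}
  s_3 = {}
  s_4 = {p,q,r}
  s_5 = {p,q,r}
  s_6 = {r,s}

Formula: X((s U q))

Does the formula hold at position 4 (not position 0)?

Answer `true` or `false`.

Answer: true

Derivation:
s_0={r}: X((s U q))=False (s U q)=False s=False q=False
s_1={r}: X((s U q))=False (s U q)=False s=False q=False
s_2={r}: X((s U q))=False (s U q)=False s=False q=False
s_3={}: X((s U q))=True (s U q)=False s=False q=False
s_4={p,q,r}: X((s U q))=True (s U q)=True s=False q=True
s_5={p,q,r}: X((s U q))=False (s U q)=True s=False q=True
s_6={r,s}: X((s U q))=False (s U q)=False s=True q=False
Evaluating at position 4: result = True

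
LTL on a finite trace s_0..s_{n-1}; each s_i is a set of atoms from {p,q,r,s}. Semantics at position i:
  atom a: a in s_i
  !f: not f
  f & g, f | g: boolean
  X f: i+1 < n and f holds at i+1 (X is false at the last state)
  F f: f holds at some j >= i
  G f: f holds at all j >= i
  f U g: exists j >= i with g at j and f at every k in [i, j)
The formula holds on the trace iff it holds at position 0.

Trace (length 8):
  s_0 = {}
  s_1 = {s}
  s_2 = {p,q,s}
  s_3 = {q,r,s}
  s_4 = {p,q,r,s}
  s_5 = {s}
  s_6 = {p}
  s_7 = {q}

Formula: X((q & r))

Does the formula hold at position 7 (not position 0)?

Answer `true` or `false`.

s_0={}: X((q & r))=False (q & r)=False q=False r=False
s_1={s}: X((q & r))=False (q & r)=False q=False r=False
s_2={p,q,s}: X((q & r))=True (q & r)=False q=True r=False
s_3={q,r,s}: X((q & r))=True (q & r)=True q=True r=True
s_4={p,q,r,s}: X((q & r))=False (q & r)=True q=True r=True
s_5={s}: X((q & r))=False (q & r)=False q=False r=False
s_6={p}: X((q & r))=False (q & r)=False q=False r=False
s_7={q}: X((q & r))=False (q & r)=False q=True r=False
Evaluating at position 7: result = False

Answer: false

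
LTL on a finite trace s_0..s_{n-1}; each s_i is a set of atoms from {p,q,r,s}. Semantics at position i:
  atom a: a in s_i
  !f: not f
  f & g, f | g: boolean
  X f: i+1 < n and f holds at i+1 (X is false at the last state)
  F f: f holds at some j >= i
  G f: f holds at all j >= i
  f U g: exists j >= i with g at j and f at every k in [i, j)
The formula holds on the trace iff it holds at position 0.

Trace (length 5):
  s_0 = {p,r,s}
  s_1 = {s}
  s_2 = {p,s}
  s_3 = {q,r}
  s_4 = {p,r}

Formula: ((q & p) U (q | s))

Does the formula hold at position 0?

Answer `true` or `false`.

s_0={p,r,s}: ((q & p) U (q | s))=True (q & p)=False q=False p=True (q | s)=True s=True
s_1={s}: ((q & p) U (q | s))=True (q & p)=False q=False p=False (q | s)=True s=True
s_2={p,s}: ((q & p) U (q | s))=True (q & p)=False q=False p=True (q | s)=True s=True
s_3={q,r}: ((q & p) U (q | s))=True (q & p)=False q=True p=False (q | s)=True s=False
s_4={p,r}: ((q & p) U (q | s))=False (q & p)=False q=False p=True (q | s)=False s=False

Answer: true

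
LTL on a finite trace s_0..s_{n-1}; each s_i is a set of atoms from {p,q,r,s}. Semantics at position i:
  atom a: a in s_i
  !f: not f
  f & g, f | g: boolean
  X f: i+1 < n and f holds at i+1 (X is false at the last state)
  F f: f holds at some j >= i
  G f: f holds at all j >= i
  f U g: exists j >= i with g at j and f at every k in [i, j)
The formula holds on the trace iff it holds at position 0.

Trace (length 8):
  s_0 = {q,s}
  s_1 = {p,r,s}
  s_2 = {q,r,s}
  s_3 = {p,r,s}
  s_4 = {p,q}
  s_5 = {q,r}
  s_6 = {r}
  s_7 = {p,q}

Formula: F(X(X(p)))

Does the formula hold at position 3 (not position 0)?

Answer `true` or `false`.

s_0={q,s}: F(X(X(p)))=True X(X(p))=False X(p)=True p=False
s_1={p,r,s}: F(X(X(p)))=True X(X(p))=True X(p)=False p=True
s_2={q,r,s}: F(X(X(p)))=True X(X(p))=True X(p)=True p=False
s_3={p,r,s}: F(X(X(p)))=True X(X(p))=False X(p)=True p=True
s_4={p,q}: F(X(X(p)))=True X(X(p))=False X(p)=False p=True
s_5={q,r}: F(X(X(p)))=True X(X(p))=True X(p)=False p=False
s_6={r}: F(X(X(p)))=False X(X(p))=False X(p)=True p=False
s_7={p,q}: F(X(X(p)))=False X(X(p))=False X(p)=False p=True
Evaluating at position 3: result = True

Answer: true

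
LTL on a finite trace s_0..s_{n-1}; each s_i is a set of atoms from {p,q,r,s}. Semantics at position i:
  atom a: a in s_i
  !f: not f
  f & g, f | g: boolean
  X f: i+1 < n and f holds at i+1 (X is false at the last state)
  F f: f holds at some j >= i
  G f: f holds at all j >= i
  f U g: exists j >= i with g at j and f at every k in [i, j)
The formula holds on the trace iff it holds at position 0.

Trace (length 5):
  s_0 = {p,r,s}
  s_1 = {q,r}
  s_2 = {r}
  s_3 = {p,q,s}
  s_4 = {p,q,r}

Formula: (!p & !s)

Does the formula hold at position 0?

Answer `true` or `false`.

Answer: false

Derivation:
s_0={p,r,s}: (!p & !s)=False !p=False p=True !s=False s=True
s_1={q,r}: (!p & !s)=True !p=True p=False !s=True s=False
s_2={r}: (!p & !s)=True !p=True p=False !s=True s=False
s_3={p,q,s}: (!p & !s)=False !p=False p=True !s=False s=True
s_4={p,q,r}: (!p & !s)=False !p=False p=True !s=True s=False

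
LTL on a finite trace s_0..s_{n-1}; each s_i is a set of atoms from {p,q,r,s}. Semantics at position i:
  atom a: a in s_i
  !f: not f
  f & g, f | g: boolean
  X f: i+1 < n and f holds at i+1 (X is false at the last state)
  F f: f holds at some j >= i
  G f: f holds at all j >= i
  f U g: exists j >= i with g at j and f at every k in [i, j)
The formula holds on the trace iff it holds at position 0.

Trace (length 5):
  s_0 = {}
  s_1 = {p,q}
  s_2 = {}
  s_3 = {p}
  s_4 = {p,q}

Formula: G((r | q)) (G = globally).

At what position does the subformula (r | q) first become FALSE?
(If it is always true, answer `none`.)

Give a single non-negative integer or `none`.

Answer: 0

Derivation:
s_0={}: (r | q)=False r=False q=False
s_1={p,q}: (r | q)=True r=False q=True
s_2={}: (r | q)=False r=False q=False
s_3={p}: (r | q)=False r=False q=False
s_4={p,q}: (r | q)=True r=False q=True
G((r | q)) holds globally = False
First violation at position 0.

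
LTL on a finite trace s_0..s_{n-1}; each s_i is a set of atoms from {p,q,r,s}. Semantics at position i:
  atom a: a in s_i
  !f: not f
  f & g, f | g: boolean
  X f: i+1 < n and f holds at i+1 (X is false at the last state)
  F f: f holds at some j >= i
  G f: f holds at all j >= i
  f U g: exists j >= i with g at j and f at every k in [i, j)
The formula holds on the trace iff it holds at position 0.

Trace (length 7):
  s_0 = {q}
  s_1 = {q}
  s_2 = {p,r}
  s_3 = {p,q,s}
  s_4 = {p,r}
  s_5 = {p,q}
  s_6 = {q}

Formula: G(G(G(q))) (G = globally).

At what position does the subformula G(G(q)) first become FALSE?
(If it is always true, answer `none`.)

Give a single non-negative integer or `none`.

s_0={q}: G(G(q))=False G(q)=False q=True
s_1={q}: G(G(q))=False G(q)=False q=True
s_2={p,r}: G(G(q))=False G(q)=False q=False
s_3={p,q,s}: G(G(q))=False G(q)=False q=True
s_4={p,r}: G(G(q))=False G(q)=False q=False
s_5={p,q}: G(G(q))=True G(q)=True q=True
s_6={q}: G(G(q))=True G(q)=True q=True
G(G(G(q))) holds globally = False
First violation at position 0.

Answer: 0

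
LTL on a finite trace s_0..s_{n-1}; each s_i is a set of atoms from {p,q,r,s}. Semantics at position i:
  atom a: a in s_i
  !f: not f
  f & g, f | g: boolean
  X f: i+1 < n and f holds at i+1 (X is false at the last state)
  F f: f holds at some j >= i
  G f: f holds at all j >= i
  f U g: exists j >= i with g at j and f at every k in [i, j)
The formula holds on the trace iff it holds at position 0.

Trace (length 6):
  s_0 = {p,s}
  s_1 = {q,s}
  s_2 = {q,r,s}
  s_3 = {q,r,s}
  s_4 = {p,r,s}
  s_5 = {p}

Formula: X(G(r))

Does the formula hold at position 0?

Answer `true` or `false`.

Answer: false

Derivation:
s_0={p,s}: X(G(r))=False G(r)=False r=False
s_1={q,s}: X(G(r))=False G(r)=False r=False
s_2={q,r,s}: X(G(r))=False G(r)=False r=True
s_3={q,r,s}: X(G(r))=False G(r)=False r=True
s_4={p,r,s}: X(G(r))=False G(r)=False r=True
s_5={p}: X(G(r))=False G(r)=False r=False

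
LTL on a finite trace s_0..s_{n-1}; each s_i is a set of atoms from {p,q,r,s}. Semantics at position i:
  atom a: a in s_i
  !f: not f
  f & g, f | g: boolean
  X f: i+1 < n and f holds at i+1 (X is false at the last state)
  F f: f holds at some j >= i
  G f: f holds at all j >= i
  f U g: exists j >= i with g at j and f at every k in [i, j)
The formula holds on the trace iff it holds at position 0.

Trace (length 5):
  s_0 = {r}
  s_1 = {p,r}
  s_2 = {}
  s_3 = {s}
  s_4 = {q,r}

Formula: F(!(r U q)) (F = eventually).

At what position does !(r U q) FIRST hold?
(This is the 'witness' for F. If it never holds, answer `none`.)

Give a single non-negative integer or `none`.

Answer: 0

Derivation:
s_0={r}: !(r U q)=True (r U q)=False r=True q=False
s_1={p,r}: !(r U q)=True (r U q)=False r=True q=False
s_2={}: !(r U q)=True (r U q)=False r=False q=False
s_3={s}: !(r U q)=True (r U q)=False r=False q=False
s_4={q,r}: !(r U q)=False (r U q)=True r=True q=True
F(!(r U q)) holds; first witness at position 0.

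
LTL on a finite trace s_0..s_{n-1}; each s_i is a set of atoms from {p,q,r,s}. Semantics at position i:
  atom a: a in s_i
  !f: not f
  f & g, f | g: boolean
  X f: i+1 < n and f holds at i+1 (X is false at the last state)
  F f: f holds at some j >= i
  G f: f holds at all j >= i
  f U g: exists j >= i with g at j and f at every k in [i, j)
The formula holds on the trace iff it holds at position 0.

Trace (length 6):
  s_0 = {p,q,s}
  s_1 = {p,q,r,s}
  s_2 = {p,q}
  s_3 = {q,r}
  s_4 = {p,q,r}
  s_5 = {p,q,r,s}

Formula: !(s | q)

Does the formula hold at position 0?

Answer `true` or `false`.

Answer: false

Derivation:
s_0={p,q,s}: !(s | q)=False (s | q)=True s=True q=True
s_1={p,q,r,s}: !(s | q)=False (s | q)=True s=True q=True
s_2={p,q}: !(s | q)=False (s | q)=True s=False q=True
s_3={q,r}: !(s | q)=False (s | q)=True s=False q=True
s_4={p,q,r}: !(s | q)=False (s | q)=True s=False q=True
s_5={p,q,r,s}: !(s | q)=False (s | q)=True s=True q=True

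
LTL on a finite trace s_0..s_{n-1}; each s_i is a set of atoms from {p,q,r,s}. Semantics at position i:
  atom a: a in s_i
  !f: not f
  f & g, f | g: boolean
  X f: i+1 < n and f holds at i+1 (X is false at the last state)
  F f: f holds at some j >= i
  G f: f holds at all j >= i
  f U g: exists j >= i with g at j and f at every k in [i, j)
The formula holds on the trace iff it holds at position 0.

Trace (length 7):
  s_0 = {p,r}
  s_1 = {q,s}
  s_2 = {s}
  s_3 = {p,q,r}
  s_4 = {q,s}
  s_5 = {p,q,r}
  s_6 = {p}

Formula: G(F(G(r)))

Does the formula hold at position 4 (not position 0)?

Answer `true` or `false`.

s_0={p,r}: G(F(G(r)))=False F(G(r))=False G(r)=False r=True
s_1={q,s}: G(F(G(r)))=False F(G(r))=False G(r)=False r=False
s_2={s}: G(F(G(r)))=False F(G(r))=False G(r)=False r=False
s_3={p,q,r}: G(F(G(r)))=False F(G(r))=False G(r)=False r=True
s_4={q,s}: G(F(G(r)))=False F(G(r))=False G(r)=False r=False
s_5={p,q,r}: G(F(G(r)))=False F(G(r))=False G(r)=False r=True
s_6={p}: G(F(G(r)))=False F(G(r))=False G(r)=False r=False
Evaluating at position 4: result = False

Answer: false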